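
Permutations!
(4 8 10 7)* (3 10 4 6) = (3 10 7 6)(4 8) = [0, 1, 2, 10, 8, 5, 3, 6, 4, 9, 7]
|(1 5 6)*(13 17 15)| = |(1 5 6)(13 17 15)| = 3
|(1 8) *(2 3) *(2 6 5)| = |(1 8)(2 3 6 5)| = 4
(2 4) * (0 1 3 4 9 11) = (0 1 3 4 2 9 11) = [1, 3, 9, 4, 2, 5, 6, 7, 8, 11, 10, 0]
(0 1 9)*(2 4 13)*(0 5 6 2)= (0 1 9 5 6 2 4 13)= [1, 9, 4, 3, 13, 6, 2, 7, 8, 5, 10, 11, 12, 0]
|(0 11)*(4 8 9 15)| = |(0 11)(4 8 9 15)| = 4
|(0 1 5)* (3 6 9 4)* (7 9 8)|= |(0 1 5)(3 6 8 7 9 4)|= 6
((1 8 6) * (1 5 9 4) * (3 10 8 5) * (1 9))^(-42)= [0, 1, 2, 8, 4, 5, 10, 7, 3, 9, 6]= (3 8)(6 10)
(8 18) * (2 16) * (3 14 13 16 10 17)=(2 10 17 3 14 13 16)(8 18)=[0, 1, 10, 14, 4, 5, 6, 7, 18, 9, 17, 11, 12, 16, 13, 15, 2, 3, 8]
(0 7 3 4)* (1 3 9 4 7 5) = (0 5 1 3 7 9 4) = [5, 3, 2, 7, 0, 1, 6, 9, 8, 4]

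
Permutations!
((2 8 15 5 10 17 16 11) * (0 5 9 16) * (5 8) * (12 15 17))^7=(0 8 17)(2 11 16 9 15 12 10 5)=[8, 1, 11, 3, 4, 2, 6, 7, 17, 15, 5, 16, 10, 13, 14, 12, 9, 0]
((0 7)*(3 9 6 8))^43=(0 7)(3 8 6 9)=[7, 1, 2, 8, 4, 5, 9, 0, 6, 3]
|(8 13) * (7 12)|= 2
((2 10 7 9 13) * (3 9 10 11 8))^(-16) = [0, 1, 8, 13, 4, 5, 6, 7, 9, 2, 10, 3, 12, 11] = (2 8 9)(3 13 11)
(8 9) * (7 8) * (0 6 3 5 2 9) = (0 6 3 5 2 9 7 8) = [6, 1, 9, 5, 4, 2, 3, 8, 0, 7]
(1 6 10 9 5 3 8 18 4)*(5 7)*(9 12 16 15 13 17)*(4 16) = (1 6 10 12 4)(3 8 18 16 15 13 17 9 7 5) = [0, 6, 2, 8, 1, 3, 10, 5, 18, 7, 12, 11, 4, 17, 14, 13, 15, 9, 16]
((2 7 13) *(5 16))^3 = (5 16) = [0, 1, 2, 3, 4, 16, 6, 7, 8, 9, 10, 11, 12, 13, 14, 15, 5]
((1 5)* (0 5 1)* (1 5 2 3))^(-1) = (0 5 1 3 2) = [5, 3, 0, 2, 4, 1]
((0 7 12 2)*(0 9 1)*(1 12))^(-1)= [1, 7, 12, 3, 4, 5, 6, 0, 8, 2, 10, 11, 9]= (0 1 7)(2 12 9)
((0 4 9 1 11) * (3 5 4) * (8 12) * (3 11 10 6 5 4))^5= (0 11)(1 4 5 10 9 3 6)(8 12)= [11, 4, 2, 6, 5, 10, 1, 7, 12, 3, 9, 0, 8]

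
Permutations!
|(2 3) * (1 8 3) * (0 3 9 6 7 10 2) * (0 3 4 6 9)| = |(0 4 6 7 10 2 1 8)| = 8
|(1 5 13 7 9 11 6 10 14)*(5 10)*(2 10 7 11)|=12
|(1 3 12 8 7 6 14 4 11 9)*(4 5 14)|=18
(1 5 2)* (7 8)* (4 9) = (1 5 2)(4 9)(7 8) = [0, 5, 1, 3, 9, 2, 6, 8, 7, 4]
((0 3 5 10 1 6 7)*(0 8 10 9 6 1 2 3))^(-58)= (2 8 6 5)(3 10 7 9)= [0, 1, 8, 10, 4, 2, 5, 9, 6, 3, 7]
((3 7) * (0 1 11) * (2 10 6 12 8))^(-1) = [11, 0, 8, 7, 4, 5, 10, 3, 12, 9, 2, 1, 6] = (0 11 1)(2 8 12 6 10)(3 7)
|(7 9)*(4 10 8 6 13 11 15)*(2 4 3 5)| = 10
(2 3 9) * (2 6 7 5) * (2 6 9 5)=(9)(2 3 5 6 7)=[0, 1, 3, 5, 4, 6, 7, 2, 8, 9]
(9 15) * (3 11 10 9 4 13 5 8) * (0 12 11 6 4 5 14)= (0 12 11 10 9 15 5 8 3 6 4 13 14)= [12, 1, 2, 6, 13, 8, 4, 7, 3, 15, 9, 10, 11, 14, 0, 5]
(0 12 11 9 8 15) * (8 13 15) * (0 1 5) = [12, 5, 2, 3, 4, 0, 6, 7, 8, 13, 10, 9, 11, 15, 14, 1] = (0 12 11 9 13 15 1 5)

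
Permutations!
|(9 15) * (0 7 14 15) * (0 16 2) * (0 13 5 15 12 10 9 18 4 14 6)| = 33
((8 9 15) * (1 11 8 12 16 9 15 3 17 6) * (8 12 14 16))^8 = (1 3 14 12 6 9 15 11 17 16 8) = [0, 3, 2, 14, 4, 5, 9, 7, 1, 15, 10, 17, 6, 13, 12, 11, 8, 16]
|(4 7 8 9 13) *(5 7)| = |(4 5 7 8 9 13)| = 6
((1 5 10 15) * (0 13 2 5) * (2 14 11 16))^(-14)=(0 5 14 15 16)(1 2 13 10 11)=[5, 2, 13, 3, 4, 14, 6, 7, 8, 9, 11, 1, 12, 10, 15, 16, 0]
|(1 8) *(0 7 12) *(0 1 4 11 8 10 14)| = |(0 7 12 1 10 14)(4 11 8)| = 6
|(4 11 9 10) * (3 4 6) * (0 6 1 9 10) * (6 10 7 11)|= 12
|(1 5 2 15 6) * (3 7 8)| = 15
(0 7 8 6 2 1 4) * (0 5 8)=(0 7)(1 4 5 8 6 2)=[7, 4, 1, 3, 5, 8, 2, 0, 6]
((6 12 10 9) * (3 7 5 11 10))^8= (12)= [0, 1, 2, 3, 4, 5, 6, 7, 8, 9, 10, 11, 12]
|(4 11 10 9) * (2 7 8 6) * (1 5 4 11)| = 12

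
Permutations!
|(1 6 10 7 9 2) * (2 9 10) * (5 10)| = 3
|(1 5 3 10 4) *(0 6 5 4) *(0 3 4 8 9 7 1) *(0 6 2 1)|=6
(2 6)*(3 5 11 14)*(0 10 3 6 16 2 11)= (0 10 3 5)(2 16)(6 11 14)= [10, 1, 16, 5, 4, 0, 11, 7, 8, 9, 3, 14, 12, 13, 6, 15, 2]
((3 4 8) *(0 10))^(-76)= (10)(3 8 4)= [0, 1, 2, 8, 3, 5, 6, 7, 4, 9, 10]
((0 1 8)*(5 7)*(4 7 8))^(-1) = (0 8 5 7 4 1) = [8, 0, 2, 3, 1, 7, 6, 4, 5]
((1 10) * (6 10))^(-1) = [0, 10, 2, 3, 4, 5, 1, 7, 8, 9, 6] = (1 10 6)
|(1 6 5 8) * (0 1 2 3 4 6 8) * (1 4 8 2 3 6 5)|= 6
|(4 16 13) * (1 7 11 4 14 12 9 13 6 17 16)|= 12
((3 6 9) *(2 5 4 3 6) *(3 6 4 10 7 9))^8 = (10) = [0, 1, 2, 3, 4, 5, 6, 7, 8, 9, 10]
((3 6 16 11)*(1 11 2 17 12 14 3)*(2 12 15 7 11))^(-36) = (17)(3 14 12 16 6) = [0, 1, 2, 14, 4, 5, 3, 7, 8, 9, 10, 11, 16, 13, 12, 15, 6, 17]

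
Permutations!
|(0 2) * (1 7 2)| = |(0 1 7 2)| = 4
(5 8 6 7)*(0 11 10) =(0 11 10)(5 8 6 7) =[11, 1, 2, 3, 4, 8, 7, 5, 6, 9, 0, 10]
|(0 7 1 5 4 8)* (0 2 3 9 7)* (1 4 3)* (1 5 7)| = |(1 7 4 8 2 5 3 9)| = 8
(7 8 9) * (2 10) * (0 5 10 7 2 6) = (0 5 10 6)(2 7 8 9) = [5, 1, 7, 3, 4, 10, 0, 8, 9, 2, 6]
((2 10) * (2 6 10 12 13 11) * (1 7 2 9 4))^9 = (1 7 2 12 13 11 9 4)(6 10) = [0, 7, 12, 3, 1, 5, 10, 2, 8, 4, 6, 9, 13, 11]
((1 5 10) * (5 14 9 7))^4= [0, 5, 2, 3, 4, 9, 6, 14, 8, 1, 7, 11, 12, 13, 10]= (1 5 9)(7 14 10)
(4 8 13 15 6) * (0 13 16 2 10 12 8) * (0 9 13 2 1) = (0 2 10 12 8 16 1)(4 9 13 15 6) = [2, 0, 10, 3, 9, 5, 4, 7, 16, 13, 12, 11, 8, 15, 14, 6, 1]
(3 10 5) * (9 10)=(3 9 10 5)=[0, 1, 2, 9, 4, 3, 6, 7, 8, 10, 5]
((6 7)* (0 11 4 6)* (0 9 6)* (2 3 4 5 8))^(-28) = [0, 1, 2, 3, 4, 5, 9, 6, 8, 7, 10, 11] = (11)(6 9 7)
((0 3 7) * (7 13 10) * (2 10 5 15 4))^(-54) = [0, 1, 2, 3, 4, 5, 6, 7, 8, 9, 10, 11, 12, 13, 14, 15] = (15)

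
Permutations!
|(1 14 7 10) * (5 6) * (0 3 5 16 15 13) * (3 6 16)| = |(0 6 3 5 16 15 13)(1 14 7 10)| = 28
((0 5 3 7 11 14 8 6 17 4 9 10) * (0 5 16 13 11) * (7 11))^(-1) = [7, 1, 2, 5, 17, 10, 8, 13, 14, 4, 9, 3, 12, 16, 11, 15, 0, 6] = (0 7 13 16)(3 5 10 9 4 17 6 8 14 11)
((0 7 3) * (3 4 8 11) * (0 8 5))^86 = [4, 1, 2, 11, 0, 7, 6, 5, 3, 9, 10, 8] = (0 4)(3 11 8)(5 7)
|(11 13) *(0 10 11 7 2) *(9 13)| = |(0 10 11 9 13 7 2)| = 7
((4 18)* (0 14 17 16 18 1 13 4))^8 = (0 16 14 18 17)(1 4 13) = [16, 4, 2, 3, 13, 5, 6, 7, 8, 9, 10, 11, 12, 1, 18, 15, 14, 0, 17]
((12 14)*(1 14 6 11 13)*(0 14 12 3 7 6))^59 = (0 11 14 13 3 1 7 12 6) = [11, 7, 2, 1, 4, 5, 0, 12, 8, 9, 10, 14, 6, 3, 13]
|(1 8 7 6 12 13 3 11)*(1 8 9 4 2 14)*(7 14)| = |(1 9 4 2 7 6 12 13 3 11 8 14)| = 12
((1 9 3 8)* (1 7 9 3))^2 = (1 8 9 3 7) = [0, 8, 2, 7, 4, 5, 6, 1, 9, 3]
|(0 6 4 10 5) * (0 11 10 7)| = |(0 6 4 7)(5 11 10)| = 12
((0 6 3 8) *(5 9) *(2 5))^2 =[3, 1, 9, 0, 4, 2, 8, 7, 6, 5] =(0 3)(2 9 5)(6 8)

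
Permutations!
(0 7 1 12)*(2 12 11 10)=[7, 11, 12, 3, 4, 5, 6, 1, 8, 9, 2, 10, 0]=(0 7 1 11 10 2 12)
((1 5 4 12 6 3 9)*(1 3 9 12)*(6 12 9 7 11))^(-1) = (12)(1 4 5)(3 9)(6 11 7) = [0, 4, 2, 9, 5, 1, 11, 6, 8, 3, 10, 7, 12]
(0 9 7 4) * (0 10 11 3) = (0 9 7 4 10 11 3) = [9, 1, 2, 0, 10, 5, 6, 4, 8, 7, 11, 3]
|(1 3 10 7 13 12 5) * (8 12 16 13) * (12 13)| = |(1 3 10 7 8 13 16 12 5)| = 9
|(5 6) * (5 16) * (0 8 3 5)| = 6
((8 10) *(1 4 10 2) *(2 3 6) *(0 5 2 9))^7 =(0 3 4 5 6 10 2 9 8 1) =[3, 0, 9, 4, 5, 6, 10, 7, 1, 8, 2]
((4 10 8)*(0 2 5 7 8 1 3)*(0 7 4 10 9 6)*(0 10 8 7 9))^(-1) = (0 4 5 2)(1 10 6 9 3) = [4, 10, 0, 1, 5, 2, 9, 7, 8, 3, 6]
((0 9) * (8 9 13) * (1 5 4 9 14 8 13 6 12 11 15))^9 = (15)(8 14) = [0, 1, 2, 3, 4, 5, 6, 7, 14, 9, 10, 11, 12, 13, 8, 15]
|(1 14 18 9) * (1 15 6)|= 6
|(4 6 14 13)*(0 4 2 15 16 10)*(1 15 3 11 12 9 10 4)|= 14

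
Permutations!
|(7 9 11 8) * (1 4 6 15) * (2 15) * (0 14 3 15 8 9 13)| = 22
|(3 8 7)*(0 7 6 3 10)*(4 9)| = 6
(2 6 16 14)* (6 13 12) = (2 13 12 6 16 14) = [0, 1, 13, 3, 4, 5, 16, 7, 8, 9, 10, 11, 6, 12, 2, 15, 14]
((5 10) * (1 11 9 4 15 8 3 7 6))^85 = (1 15 6 4 7 9 3 11 8)(5 10) = [0, 15, 2, 11, 7, 10, 4, 9, 1, 3, 5, 8, 12, 13, 14, 6]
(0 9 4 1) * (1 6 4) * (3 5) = [9, 0, 2, 5, 6, 3, 4, 7, 8, 1] = (0 9 1)(3 5)(4 6)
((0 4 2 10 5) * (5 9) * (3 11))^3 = (0 10)(2 5)(3 11)(4 9) = [10, 1, 5, 11, 9, 2, 6, 7, 8, 4, 0, 3]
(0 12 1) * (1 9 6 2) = (0 12 9 6 2 1) = [12, 0, 1, 3, 4, 5, 2, 7, 8, 6, 10, 11, 9]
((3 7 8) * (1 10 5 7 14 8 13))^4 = (1 13 7 5 10)(3 14 8) = [0, 13, 2, 14, 4, 10, 6, 5, 3, 9, 1, 11, 12, 7, 8]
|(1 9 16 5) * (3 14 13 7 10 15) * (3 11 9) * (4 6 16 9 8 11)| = |(1 3 14 13 7 10 15 4 6 16 5)(8 11)| = 22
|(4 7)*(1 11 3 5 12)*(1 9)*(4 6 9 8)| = |(1 11 3 5 12 8 4 7 6 9)| = 10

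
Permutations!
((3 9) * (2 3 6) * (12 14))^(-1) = (2 6 9 3)(12 14) = [0, 1, 6, 2, 4, 5, 9, 7, 8, 3, 10, 11, 14, 13, 12]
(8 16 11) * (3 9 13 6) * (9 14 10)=[0, 1, 2, 14, 4, 5, 3, 7, 16, 13, 9, 8, 12, 6, 10, 15, 11]=(3 14 10 9 13 6)(8 16 11)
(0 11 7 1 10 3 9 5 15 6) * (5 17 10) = [11, 5, 2, 9, 4, 15, 0, 1, 8, 17, 3, 7, 12, 13, 14, 6, 16, 10] = (0 11 7 1 5 15 6)(3 9 17 10)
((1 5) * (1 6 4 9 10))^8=[0, 6, 2, 3, 10, 4, 9, 7, 8, 1, 5]=(1 6 9)(4 10 5)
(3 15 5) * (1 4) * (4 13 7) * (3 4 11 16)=(1 13 7 11 16 3 15 5 4)=[0, 13, 2, 15, 1, 4, 6, 11, 8, 9, 10, 16, 12, 7, 14, 5, 3]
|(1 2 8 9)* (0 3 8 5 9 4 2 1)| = 7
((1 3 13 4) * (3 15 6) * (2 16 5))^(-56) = [0, 13, 16, 15, 3, 2, 1, 7, 8, 9, 10, 11, 12, 6, 14, 4, 5] = (1 13 6)(2 16 5)(3 15 4)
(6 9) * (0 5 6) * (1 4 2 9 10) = (0 5 6 10 1 4 2 9) = [5, 4, 9, 3, 2, 6, 10, 7, 8, 0, 1]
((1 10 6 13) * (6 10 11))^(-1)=(1 13 6 11)=[0, 13, 2, 3, 4, 5, 11, 7, 8, 9, 10, 1, 12, 6]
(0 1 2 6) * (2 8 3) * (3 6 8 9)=(0 1 9 3 2 8 6)=[1, 9, 8, 2, 4, 5, 0, 7, 6, 3]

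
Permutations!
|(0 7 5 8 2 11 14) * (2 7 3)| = 15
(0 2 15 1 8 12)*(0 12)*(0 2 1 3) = (0 1 8 2 15 3) = [1, 8, 15, 0, 4, 5, 6, 7, 2, 9, 10, 11, 12, 13, 14, 3]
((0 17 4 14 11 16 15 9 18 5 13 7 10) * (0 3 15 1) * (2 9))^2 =[4, 17, 18, 2, 11, 7, 6, 3, 8, 5, 15, 1, 12, 10, 16, 9, 0, 14, 13] =(0 4 11 1 17 14 16)(2 18 13 10 15 9 5 7 3)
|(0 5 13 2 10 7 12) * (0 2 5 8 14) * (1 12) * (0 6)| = |(0 8 14 6)(1 12 2 10 7)(5 13)| = 20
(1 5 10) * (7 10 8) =(1 5 8 7 10) =[0, 5, 2, 3, 4, 8, 6, 10, 7, 9, 1]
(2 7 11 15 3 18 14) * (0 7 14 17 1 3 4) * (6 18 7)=(0 6 18 17 1 3 7 11 15 4)(2 14)=[6, 3, 14, 7, 0, 5, 18, 11, 8, 9, 10, 15, 12, 13, 2, 4, 16, 1, 17]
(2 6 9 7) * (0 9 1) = (0 9 7 2 6 1) = [9, 0, 6, 3, 4, 5, 1, 2, 8, 7]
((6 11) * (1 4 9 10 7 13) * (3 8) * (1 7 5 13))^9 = (1 9 5 7 4 10 13)(3 8)(6 11) = [0, 9, 2, 8, 10, 7, 11, 4, 3, 5, 13, 6, 12, 1]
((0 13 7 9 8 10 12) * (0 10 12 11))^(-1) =[11, 1, 2, 3, 4, 5, 6, 13, 9, 7, 12, 10, 8, 0] =(0 11 10 12 8 9 7 13)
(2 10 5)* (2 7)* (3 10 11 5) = [0, 1, 11, 10, 4, 7, 6, 2, 8, 9, 3, 5] = (2 11 5 7)(3 10)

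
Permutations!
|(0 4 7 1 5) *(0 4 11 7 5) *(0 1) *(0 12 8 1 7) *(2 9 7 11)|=|(0 2 9 7 12 8 1 11)(4 5)|=8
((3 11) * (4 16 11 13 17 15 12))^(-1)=[0, 1, 2, 11, 12, 5, 6, 7, 8, 9, 10, 16, 15, 3, 14, 17, 4, 13]=(3 11 16 4 12 15 17 13)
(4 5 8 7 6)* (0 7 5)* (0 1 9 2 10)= (0 7 6 4 1 9 2 10)(5 8)= [7, 9, 10, 3, 1, 8, 4, 6, 5, 2, 0]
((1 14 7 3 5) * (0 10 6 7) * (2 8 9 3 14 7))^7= (0 5 2 14 3 6 7 9 10 1 8)= [5, 8, 14, 6, 4, 2, 7, 9, 0, 10, 1, 11, 12, 13, 3]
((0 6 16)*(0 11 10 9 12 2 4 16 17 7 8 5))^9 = (0 7)(2 16 10 12 4 11 9)(5 17)(6 8) = [7, 1, 16, 3, 11, 17, 8, 0, 6, 2, 12, 9, 4, 13, 14, 15, 10, 5]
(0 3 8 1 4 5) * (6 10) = (0 3 8 1 4 5)(6 10) = [3, 4, 2, 8, 5, 0, 10, 7, 1, 9, 6]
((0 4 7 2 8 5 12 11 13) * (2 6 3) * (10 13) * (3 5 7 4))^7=(0 12 8 13 5 2 10 6 3 11 7)=[12, 1, 10, 11, 4, 2, 3, 0, 13, 9, 6, 7, 8, 5]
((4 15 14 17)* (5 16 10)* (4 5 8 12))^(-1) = [0, 1, 2, 3, 12, 17, 6, 7, 10, 9, 16, 11, 8, 13, 15, 4, 5, 14] = (4 12 8 10 16 5 17 14 15)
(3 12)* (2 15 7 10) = (2 15 7 10)(3 12) = [0, 1, 15, 12, 4, 5, 6, 10, 8, 9, 2, 11, 3, 13, 14, 7]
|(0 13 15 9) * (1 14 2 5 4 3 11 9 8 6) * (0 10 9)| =12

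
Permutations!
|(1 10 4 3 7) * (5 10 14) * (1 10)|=|(1 14 5)(3 7 10 4)|=12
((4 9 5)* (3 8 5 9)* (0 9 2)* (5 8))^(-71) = [9, 1, 0, 5, 3, 4, 6, 7, 8, 2] = (0 9 2)(3 5 4)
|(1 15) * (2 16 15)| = 4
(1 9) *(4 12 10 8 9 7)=(1 7 4 12 10 8 9)=[0, 7, 2, 3, 12, 5, 6, 4, 9, 1, 8, 11, 10]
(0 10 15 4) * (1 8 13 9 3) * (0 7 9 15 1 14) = (0 10 1 8 13 15 4 7 9 3 14) = [10, 8, 2, 14, 7, 5, 6, 9, 13, 3, 1, 11, 12, 15, 0, 4]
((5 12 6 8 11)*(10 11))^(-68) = [0, 1, 2, 3, 4, 10, 5, 7, 12, 9, 6, 8, 11] = (5 10 6)(8 12 11)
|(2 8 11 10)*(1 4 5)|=|(1 4 5)(2 8 11 10)|=12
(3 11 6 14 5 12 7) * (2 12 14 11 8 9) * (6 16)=(2 12 7 3 8 9)(5 14)(6 11 16)=[0, 1, 12, 8, 4, 14, 11, 3, 9, 2, 10, 16, 7, 13, 5, 15, 6]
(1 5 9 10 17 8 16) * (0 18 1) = (0 18 1 5 9 10 17 8 16) = [18, 5, 2, 3, 4, 9, 6, 7, 16, 10, 17, 11, 12, 13, 14, 15, 0, 8, 1]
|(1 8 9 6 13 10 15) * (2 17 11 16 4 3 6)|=13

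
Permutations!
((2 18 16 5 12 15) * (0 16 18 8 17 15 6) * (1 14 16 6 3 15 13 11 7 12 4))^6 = (18)(1 14 16 5 4)(2 12 13)(3 11 8)(7 17 15) = [0, 14, 12, 11, 1, 4, 6, 17, 3, 9, 10, 8, 13, 2, 16, 7, 5, 15, 18]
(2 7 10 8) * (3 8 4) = (2 7 10 4 3 8) = [0, 1, 7, 8, 3, 5, 6, 10, 2, 9, 4]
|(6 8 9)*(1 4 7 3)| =|(1 4 7 3)(6 8 9)| =12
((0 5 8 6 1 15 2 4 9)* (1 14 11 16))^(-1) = (0 9 4 2 15 1 16 11 14 6 8 5) = [9, 16, 15, 3, 2, 0, 8, 7, 5, 4, 10, 14, 12, 13, 6, 1, 11]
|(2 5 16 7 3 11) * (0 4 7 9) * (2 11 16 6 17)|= 12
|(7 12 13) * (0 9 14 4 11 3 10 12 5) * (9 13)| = 28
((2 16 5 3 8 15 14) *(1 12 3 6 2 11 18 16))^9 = [0, 5, 16, 2, 4, 11, 18, 7, 1, 9, 10, 8, 6, 13, 3, 12, 14, 17, 15] = (1 5 11 8)(2 16 14 3)(6 18 15 12)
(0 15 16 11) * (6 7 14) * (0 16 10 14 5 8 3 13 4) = (0 15 10 14 6 7 5 8 3 13 4)(11 16) = [15, 1, 2, 13, 0, 8, 7, 5, 3, 9, 14, 16, 12, 4, 6, 10, 11]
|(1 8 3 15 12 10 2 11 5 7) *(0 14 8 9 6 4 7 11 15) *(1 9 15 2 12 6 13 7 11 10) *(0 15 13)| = 15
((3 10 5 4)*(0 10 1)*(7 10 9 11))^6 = (0 4 7)(1 5 11)(3 10 9) = [4, 5, 2, 10, 7, 11, 6, 0, 8, 3, 9, 1]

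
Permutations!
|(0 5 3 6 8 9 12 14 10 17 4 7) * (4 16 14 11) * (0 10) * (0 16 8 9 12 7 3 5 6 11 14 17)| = 15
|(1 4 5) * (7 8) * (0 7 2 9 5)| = 8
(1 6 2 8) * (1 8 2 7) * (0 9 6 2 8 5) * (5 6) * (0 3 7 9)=(1 2 8 6 9 5 3 7)=[0, 2, 8, 7, 4, 3, 9, 1, 6, 5]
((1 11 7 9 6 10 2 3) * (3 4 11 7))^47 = (1 9 10 4 3 7 6 2 11) = [0, 9, 11, 7, 3, 5, 2, 6, 8, 10, 4, 1]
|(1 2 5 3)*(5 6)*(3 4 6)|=3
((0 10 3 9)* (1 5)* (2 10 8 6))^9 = (0 6 10 9 8 2 3)(1 5) = [6, 5, 3, 0, 4, 1, 10, 7, 2, 8, 9]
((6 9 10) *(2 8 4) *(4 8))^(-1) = (2 4)(6 10 9) = [0, 1, 4, 3, 2, 5, 10, 7, 8, 6, 9]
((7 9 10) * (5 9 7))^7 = (5 9 10) = [0, 1, 2, 3, 4, 9, 6, 7, 8, 10, 5]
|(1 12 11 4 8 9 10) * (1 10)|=6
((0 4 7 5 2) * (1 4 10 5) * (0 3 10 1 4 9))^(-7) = (0 9 1)(2 3 10 5)(4 7) = [9, 0, 3, 10, 7, 2, 6, 4, 8, 1, 5]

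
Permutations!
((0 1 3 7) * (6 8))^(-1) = (0 7 3 1)(6 8) = [7, 0, 2, 1, 4, 5, 8, 3, 6]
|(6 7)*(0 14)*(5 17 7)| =4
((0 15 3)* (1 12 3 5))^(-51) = (0 1)(3 5)(12 15) = [1, 0, 2, 5, 4, 3, 6, 7, 8, 9, 10, 11, 15, 13, 14, 12]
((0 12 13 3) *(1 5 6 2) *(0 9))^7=[13, 2, 6, 0, 4, 1, 5, 7, 8, 12, 10, 11, 3, 9]=(0 13 9 12 3)(1 2 6 5)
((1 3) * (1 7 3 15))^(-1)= (1 15)(3 7)= [0, 15, 2, 7, 4, 5, 6, 3, 8, 9, 10, 11, 12, 13, 14, 1]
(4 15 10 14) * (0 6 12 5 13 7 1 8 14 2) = (0 6 12 5 13 7 1 8 14 4 15 10 2) = [6, 8, 0, 3, 15, 13, 12, 1, 14, 9, 2, 11, 5, 7, 4, 10]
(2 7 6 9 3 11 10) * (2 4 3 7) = [0, 1, 2, 11, 3, 5, 9, 6, 8, 7, 4, 10] = (3 11 10 4)(6 9 7)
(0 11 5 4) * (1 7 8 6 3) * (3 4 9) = (0 11 5 9 3 1 7 8 6 4) = [11, 7, 2, 1, 0, 9, 4, 8, 6, 3, 10, 5]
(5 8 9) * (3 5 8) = (3 5)(8 9) = [0, 1, 2, 5, 4, 3, 6, 7, 9, 8]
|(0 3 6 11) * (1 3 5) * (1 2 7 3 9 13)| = 21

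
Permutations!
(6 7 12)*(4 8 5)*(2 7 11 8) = (2 7 12 6 11 8 5 4) = [0, 1, 7, 3, 2, 4, 11, 12, 5, 9, 10, 8, 6]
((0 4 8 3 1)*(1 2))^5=(0 1 2 3 8 4)=[1, 2, 3, 8, 0, 5, 6, 7, 4]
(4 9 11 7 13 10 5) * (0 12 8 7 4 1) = (0 12 8 7 13 10 5 1)(4 9 11) = [12, 0, 2, 3, 9, 1, 6, 13, 7, 11, 5, 4, 8, 10]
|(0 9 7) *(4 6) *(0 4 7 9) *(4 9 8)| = |(4 6 7 9 8)| = 5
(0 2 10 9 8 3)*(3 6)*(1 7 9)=(0 2 10 1 7 9 8 6 3)=[2, 7, 10, 0, 4, 5, 3, 9, 6, 8, 1]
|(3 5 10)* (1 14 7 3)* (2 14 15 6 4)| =|(1 15 6 4 2 14 7 3 5 10)| =10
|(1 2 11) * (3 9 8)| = |(1 2 11)(3 9 8)| = 3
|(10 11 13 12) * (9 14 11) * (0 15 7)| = 6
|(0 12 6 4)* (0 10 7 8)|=7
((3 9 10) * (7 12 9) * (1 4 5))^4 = (1 4 5)(3 10 9 12 7) = [0, 4, 2, 10, 5, 1, 6, 3, 8, 12, 9, 11, 7]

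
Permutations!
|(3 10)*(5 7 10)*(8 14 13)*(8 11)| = |(3 5 7 10)(8 14 13 11)| = 4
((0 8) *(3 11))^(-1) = (0 8)(3 11) = [8, 1, 2, 11, 4, 5, 6, 7, 0, 9, 10, 3]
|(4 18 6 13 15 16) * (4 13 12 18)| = 3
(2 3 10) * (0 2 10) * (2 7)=(10)(0 7 2 3)=[7, 1, 3, 0, 4, 5, 6, 2, 8, 9, 10]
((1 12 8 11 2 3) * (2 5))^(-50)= (1 3 2 5 11 8 12)= [0, 3, 5, 2, 4, 11, 6, 7, 12, 9, 10, 8, 1]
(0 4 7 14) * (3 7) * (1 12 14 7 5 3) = [4, 12, 2, 5, 1, 3, 6, 7, 8, 9, 10, 11, 14, 13, 0] = (0 4 1 12 14)(3 5)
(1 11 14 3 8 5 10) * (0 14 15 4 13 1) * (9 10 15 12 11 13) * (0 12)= (0 14 3 8 5 15 4 9 10 12 11)(1 13)= [14, 13, 2, 8, 9, 15, 6, 7, 5, 10, 12, 0, 11, 1, 3, 4]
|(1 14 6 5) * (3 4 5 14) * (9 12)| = 4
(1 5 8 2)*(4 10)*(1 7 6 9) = [0, 5, 7, 3, 10, 8, 9, 6, 2, 1, 4] = (1 5 8 2 7 6 9)(4 10)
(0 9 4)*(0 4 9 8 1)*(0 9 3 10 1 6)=(0 8 6)(1 9 3 10)=[8, 9, 2, 10, 4, 5, 0, 7, 6, 3, 1]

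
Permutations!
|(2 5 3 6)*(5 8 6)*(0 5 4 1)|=15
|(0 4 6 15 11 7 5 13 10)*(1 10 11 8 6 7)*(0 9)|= |(0 4 7 5 13 11 1 10 9)(6 15 8)|= 9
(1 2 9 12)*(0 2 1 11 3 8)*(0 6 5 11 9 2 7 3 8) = (0 7 3)(5 11 8 6)(9 12) = [7, 1, 2, 0, 4, 11, 5, 3, 6, 12, 10, 8, 9]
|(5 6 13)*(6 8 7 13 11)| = |(5 8 7 13)(6 11)| = 4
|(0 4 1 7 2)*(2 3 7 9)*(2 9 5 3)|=7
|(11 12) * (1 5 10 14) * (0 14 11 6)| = 8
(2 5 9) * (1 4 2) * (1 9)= (9)(1 4 2 5)= [0, 4, 5, 3, 2, 1, 6, 7, 8, 9]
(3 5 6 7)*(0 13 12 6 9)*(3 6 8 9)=(0 13 12 8 9)(3 5)(6 7)=[13, 1, 2, 5, 4, 3, 7, 6, 9, 0, 10, 11, 8, 12]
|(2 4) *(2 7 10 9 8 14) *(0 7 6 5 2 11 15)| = |(0 7 10 9 8 14 11 15)(2 4 6 5)| = 8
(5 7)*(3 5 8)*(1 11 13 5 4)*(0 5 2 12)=[5, 11, 12, 4, 1, 7, 6, 8, 3, 9, 10, 13, 0, 2]=(0 5 7 8 3 4 1 11 13 2 12)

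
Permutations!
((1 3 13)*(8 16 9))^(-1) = [0, 13, 2, 1, 4, 5, 6, 7, 9, 16, 10, 11, 12, 3, 14, 15, 8] = (1 13 3)(8 9 16)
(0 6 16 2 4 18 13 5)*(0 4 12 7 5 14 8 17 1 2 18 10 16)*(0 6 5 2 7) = [5, 7, 12, 3, 10, 4, 6, 2, 17, 9, 16, 11, 0, 14, 8, 15, 18, 1, 13] = (0 5 4 10 16 18 13 14 8 17 1 7 2 12)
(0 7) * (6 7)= (0 6 7)= [6, 1, 2, 3, 4, 5, 7, 0]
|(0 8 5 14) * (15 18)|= 4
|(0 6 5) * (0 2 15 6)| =4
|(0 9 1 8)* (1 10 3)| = |(0 9 10 3 1 8)| = 6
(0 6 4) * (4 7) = (0 6 7 4) = [6, 1, 2, 3, 0, 5, 7, 4]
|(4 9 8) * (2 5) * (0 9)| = 4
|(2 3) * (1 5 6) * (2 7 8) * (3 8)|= |(1 5 6)(2 8)(3 7)|= 6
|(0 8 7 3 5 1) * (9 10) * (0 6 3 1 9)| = |(0 8 7 1 6 3 5 9 10)| = 9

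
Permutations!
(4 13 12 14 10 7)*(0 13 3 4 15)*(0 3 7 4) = (0 13 12 14 10 4 7 15 3) = [13, 1, 2, 0, 7, 5, 6, 15, 8, 9, 4, 11, 14, 12, 10, 3]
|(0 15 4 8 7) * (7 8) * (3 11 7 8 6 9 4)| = 20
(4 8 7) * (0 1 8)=(0 1 8 7 4)=[1, 8, 2, 3, 0, 5, 6, 4, 7]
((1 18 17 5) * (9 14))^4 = [0, 1, 2, 3, 4, 5, 6, 7, 8, 9, 10, 11, 12, 13, 14, 15, 16, 17, 18] = (18)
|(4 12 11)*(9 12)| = 4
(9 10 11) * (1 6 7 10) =(1 6 7 10 11 9) =[0, 6, 2, 3, 4, 5, 7, 10, 8, 1, 11, 9]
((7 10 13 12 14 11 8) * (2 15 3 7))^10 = (15) = [0, 1, 2, 3, 4, 5, 6, 7, 8, 9, 10, 11, 12, 13, 14, 15]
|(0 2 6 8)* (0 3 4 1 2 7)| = |(0 7)(1 2 6 8 3 4)| = 6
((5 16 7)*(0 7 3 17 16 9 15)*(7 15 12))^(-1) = (0 15)(3 16 17)(5 7 12 9) = [15, 1, 2, 16, 4, 7, 6, 12, 8, 5, 10, 11, 9, 13, 14, 0, 17, 3]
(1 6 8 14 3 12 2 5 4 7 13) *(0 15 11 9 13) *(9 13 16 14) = (0 15 11 13 1 6 8 9 16 14 3 12 2 5 4 7) = [15, 6, 5, 12, 7, 4, 8, 0, 9, 16, 10, 13, 2, 1, 3, 11, 14]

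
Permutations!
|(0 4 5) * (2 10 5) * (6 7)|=|(0 4 2 10 5)(6 7)|=10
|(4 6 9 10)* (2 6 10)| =6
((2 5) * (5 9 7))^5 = (2 9 7 5) = [0, 1, 9, 3, 4, 2, 6, 5, 8, 7]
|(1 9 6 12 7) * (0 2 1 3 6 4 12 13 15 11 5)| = 13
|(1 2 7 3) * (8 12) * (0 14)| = |(0 14)(1 2 7 3)(8 12)| = 4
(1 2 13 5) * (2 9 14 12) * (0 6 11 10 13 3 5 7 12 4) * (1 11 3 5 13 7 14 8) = (0 6 3 13 14 4)(1 9 8)(2 5 11 10 7 12) = [6, 9, 5, 13, 0, 11, 3, 12, 1, 8, 7, 10, 2, 14, 4]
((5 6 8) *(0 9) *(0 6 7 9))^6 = (5 7 9 6 8) = [0, 1, 2, 3, 4, 7, 8, 9, 5, 6]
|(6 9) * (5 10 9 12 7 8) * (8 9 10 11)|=12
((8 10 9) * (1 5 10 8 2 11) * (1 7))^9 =[0, 10, 7, 3, 4, 9, 6, 5, 8, 11, 2, 1] =(1 10 2 7 5 9 11)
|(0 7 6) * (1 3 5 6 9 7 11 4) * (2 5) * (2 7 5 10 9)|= 11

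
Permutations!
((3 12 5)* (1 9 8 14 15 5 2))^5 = (1 5 9 3 8 12 14 2 15) = [0, 5, 15, 8, 4, 9, 6, 7, 12, 3, 10, 11, 14, 13, 2, 1]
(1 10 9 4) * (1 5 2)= [0, 10, 1, 3, 5, 2, 6, 7, 8, 4, 9]= (1 10 9 4 5 2)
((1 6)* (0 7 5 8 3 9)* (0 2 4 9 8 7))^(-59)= (1 6)(2 4 9)(3 8)(5 7)= [0, 6, 4, 8, 9, 7, 1, 5, 3, 2]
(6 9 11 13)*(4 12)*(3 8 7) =(3 8 7)(4 12)(6 9 11 13) =[0, 1, 2, 8, 12, 5, 9, 3, 7, 11, 10, 13, 4, 6]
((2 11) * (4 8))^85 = (2 11)(4 8) = [0, 1, 11, 3, 8, 5, 6, 7, 4, 9, 10, 2]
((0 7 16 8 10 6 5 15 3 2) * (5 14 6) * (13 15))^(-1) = (0 2 3 15 13 5 10 8 16 7)(6 14) = [2, 1, 3, 15, 4, 10, 14, 0, 16, 9, 8, 11, 12, 5, 6, 13, 7]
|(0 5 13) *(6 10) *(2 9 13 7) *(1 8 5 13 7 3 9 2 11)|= |(0 13)(1 8 5 3 9 7 11)(6 10)|= 14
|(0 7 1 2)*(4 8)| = |(0 7 1 2)(4 8)| = 4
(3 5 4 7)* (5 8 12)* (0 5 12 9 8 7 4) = [5, 1, 2, 7, 4, 0, 6, 3, 9, 8, 10, 11, 12] = (12)(0 5)(3 7)(8 9)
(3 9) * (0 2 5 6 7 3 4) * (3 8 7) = (0 2 5 6 3 9 4)(7 8) = [2, 1, 5, 9, 0, 6, 3, 8, 7, 4]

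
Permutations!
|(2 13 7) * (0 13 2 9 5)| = |(0 13 7 9 5)| = 5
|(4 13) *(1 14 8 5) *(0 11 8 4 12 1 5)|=|(0 11 8)(1 14 4 13 12)|=15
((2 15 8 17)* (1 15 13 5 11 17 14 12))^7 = (1 8 12 15 14)(2 5 17 13 11) = [0, 8, 5, 3, 4, 17, 6, 7, 12, 9, 10, 2, 15, 11, 1, 14, 16, 13]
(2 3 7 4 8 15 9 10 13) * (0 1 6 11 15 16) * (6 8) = (0 1 8 16)(2 3 7 4 6 11 15 9 10 13) = [1, 8, 3, 7, 6, 5, 11, 4, 16, 10, 13, 15, 12, 2, 14, 9, 0]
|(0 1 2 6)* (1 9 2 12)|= |(0 9 2 6)(1 12)|= 4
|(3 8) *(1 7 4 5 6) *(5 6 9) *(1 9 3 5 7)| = 12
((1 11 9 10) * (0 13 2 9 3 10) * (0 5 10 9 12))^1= (0 13 2 12)(1 11 3 9 5 10)= [13, 11, 12, 9, 4, 10, 6, 7, 8, 5, 1, 3, 0, 2]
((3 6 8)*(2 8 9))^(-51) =(2 9 6 3 8) =[0, 1, 9, 8, 4, 5, 3, 7, 2, 6]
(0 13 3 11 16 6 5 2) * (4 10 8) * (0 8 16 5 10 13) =(2 8 4 13 3 11 5)(6 10 16) =[0, 1, 8, 11, 13, 2, 10, 7, 4, 9, 16, 5, 12, 3, 14, 15, 6]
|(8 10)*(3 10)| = |(3 10 8)| = 3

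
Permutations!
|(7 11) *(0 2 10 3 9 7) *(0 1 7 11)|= 8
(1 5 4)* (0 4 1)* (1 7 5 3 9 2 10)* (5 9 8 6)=(0 4)(1 3 8 6 5 7 9 2 10)=[4, 3, 10, 8, 0, 7, 5, 9, 6, 2, 1]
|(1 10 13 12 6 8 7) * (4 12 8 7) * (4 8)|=7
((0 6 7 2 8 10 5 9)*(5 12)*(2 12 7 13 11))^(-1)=[9, 1, 11, 3, 4, 12, 0, 10, 2, 5, 8, 13, 7, 6]=(0 9 5 12 7 10 8 2 11 13 6)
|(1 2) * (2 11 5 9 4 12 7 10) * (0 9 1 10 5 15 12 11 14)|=|(0 9 4 11 15 12 7 5 1 14)(2 10)|=10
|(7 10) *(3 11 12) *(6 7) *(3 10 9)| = |(3 11 12 10 6 7 9)| = 7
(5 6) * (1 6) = (1 6 5) = [0, 6, 2, 3, 4, 1, 5]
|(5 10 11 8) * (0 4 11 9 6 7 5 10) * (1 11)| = |(0 4 1 11 8 10 9 6 7 5)| = 10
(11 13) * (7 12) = (7 12)(11 13) = [0, 1, 2, 3, 4, 5, 6, 12, 8, 9, 10, 13, 7, 11]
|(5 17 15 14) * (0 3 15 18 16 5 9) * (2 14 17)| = 10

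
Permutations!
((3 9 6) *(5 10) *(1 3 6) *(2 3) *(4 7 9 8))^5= [0, 7, 9, 1, 3, 10, 6, 8, 2, 4, 5]= (1 7 8 2 9 4 3)(5 10)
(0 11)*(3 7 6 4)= [11, 1, 2, 7, 3, 5, 4, 6, 8, 9, 10, 0]= (0 11)(3 7 6 4)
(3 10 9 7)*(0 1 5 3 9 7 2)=[1, 5, 0, 10, 4, 3, 6, 9, 8, 2, 7]=(0 1 5 3 10 7 9 2)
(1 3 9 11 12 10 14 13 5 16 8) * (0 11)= (0 11 12 10 14 13 5 16 8 1 3 9)= [11, 3, 2, 9, 4, 16, 6, 7, 1, 0, 14, 12, 10, 5, 13, 15, 8]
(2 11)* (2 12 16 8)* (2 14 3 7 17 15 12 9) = [0, 1, 11, 7, 4, 5, 6, 17, 14, 2, 10, 9, 16, 13, 3, 12, 8, 15] = (2 11 9)(3 7 17 15 12 16 8 14)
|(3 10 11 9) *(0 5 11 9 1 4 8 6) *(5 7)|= |(0 7 5 11 1 4 8 6)(3 10 9)|= 24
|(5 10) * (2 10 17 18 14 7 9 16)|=9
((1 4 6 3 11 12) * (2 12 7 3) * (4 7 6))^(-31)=[0, 6, 3, 12, 4, 5, 7, 2, 8, 9, 10, 1, 11]=(1 6 7 2 3 12 11)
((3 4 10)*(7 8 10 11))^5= (3 10 8 7 11 4)= [0, 1, 2, 10, 3, 5, 6, 11, 7, 9, 8, 4]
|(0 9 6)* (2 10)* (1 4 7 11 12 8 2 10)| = 21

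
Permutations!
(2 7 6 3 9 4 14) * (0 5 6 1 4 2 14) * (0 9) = [5, 4, 7, 0, 9, 6, 3, 1, 8, 2, 10, 11, 12, 13, 14] = (14)(0 5 6 3)(1 4 9 2 7)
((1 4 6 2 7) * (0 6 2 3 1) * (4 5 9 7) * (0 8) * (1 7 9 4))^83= (9)(0 7 6 8 3)(1 2 4 5)= [7, 2, 4, 0, 5, 1, 8, 6, 3, 9]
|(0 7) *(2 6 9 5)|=|(0 7)(2 6 9 5)|=4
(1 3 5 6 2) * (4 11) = (1 3 5 6 2)(4 11) = [0, 3, 1, 5, 11, 6, 2, 7, 8, 9, 10, 4]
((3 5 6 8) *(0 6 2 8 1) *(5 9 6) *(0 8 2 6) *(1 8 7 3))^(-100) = (0 1)(3 6)(5 7)(8 9) = [1, 0, 2, 6, 4, 7, 3, 5, 9, 8]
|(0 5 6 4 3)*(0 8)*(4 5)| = 4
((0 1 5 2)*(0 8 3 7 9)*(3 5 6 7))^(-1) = [9, 0, 5, 3, 4, 8, 1, 6, 2, 7] = (0 9 7 6 1)(2 5 8)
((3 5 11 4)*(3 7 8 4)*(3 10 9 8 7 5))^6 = (11) = [0, 1, 2, 3, 4, 5, 6, 7, 8, 9, 10, 11]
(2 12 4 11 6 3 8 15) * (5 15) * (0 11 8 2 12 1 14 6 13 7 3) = (0 11 13 7 3 2 1 14 6)(4 8 5 15 12) = [11, 14, 1, 2, 8, 15, 0, 3, 5, 9, 10, 13, 4, 7, 6, 12]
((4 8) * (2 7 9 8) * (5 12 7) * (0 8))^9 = (0 8 4 2 5 12 7 9) = [8, 1, 5, 3, 2, 12, 6, 9, 4, 0, 10, 11, 7]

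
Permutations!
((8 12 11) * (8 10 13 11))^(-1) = (8 12)(10 11 13) = [0, 1, 2, 3, 4, 5, 6, 7, 12, 9, 11, 13, 8, 10]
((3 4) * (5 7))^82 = (7) = [0, 1, 2, 3, 4, 5, 6, 7]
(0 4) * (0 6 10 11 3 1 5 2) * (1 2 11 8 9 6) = (0 4 1 5 11 3 2)(6 10 8 9) = [4, 5, 0, 2, 1, 11, 10, 7, 9, 6, 8, 3]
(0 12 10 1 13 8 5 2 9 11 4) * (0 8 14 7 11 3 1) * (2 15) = [12, 13, 9, 1, 8, 15, 6, 11, 5, 3, 0, 4, 10, 14, 7, 2] = (0 12 10)(1 13 14 7 11 4 8 5 15 2 9 3)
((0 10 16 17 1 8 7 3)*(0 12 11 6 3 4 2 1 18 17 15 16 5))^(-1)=(0 5 10)(1 2 4 7 8)(3 6 11 12)(15 16)(17 18)=[5, 2, 4, 6, 7, 10, 11, 8, 1, 9, 0, 12, 3, 13, 14, 16, 15, 18, 17]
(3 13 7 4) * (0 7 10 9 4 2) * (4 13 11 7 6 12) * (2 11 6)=(0 2)(3 6 12 4)(7 11)(9 13 10)=[2, 1, 0, 6, 3, 5, 12, 11, 8, 13, 9, 7, 4, 10]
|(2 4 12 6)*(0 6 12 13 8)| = |(0 6 2 4 13 8)| = 6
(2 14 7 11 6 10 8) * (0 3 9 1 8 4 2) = [3, 8, 14, 9, 2, 5, 10, 11, 0, 1, 4, 6, 12, 13, 7] = (0 3 9 1 8)(2 14 7 11 6 10 4)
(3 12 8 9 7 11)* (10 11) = [0, 1, 2, 12, 4, 5, 6, 10, 9, 7, 11, 3, 8] = (3 12 8 9 7 10 11)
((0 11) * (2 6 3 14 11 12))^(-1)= (0 11 14 3 6 2 12)= [11, 1, 12, 6, 4, 5, 2, 7, 8, 9, 10, 14, 0, 13, 3]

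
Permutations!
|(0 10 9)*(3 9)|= |(0 10 3 9)|= 4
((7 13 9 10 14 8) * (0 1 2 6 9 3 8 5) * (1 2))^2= (0 6 10 5 2 9 14)(3 7)(8 13)= [6, 1, 9, 7, 4, 2, 10, 3, 13, 14, 5, 11, 12, 8, 0]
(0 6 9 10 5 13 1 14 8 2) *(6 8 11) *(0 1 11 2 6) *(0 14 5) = (0 8 6 9 10)(1 5 13 11 14 2) = [8, 5, 1, 3, 4, 13, 9, 7, 6, 10, 0, 14, 12, 11, 2]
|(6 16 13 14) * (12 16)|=|(6 12 16 13 14)|=5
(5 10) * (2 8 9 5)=(2 8 9 5 10)=[0, 1, 8, 3, 4, 10, 6, 7, 9, 5, 2]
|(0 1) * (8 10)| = 2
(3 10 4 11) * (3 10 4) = (3 4 11 10) = [0, 1, 2, 4, 11, 5, 6, 7, 8, 9, 3, 10]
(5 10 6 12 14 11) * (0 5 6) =(0 5 10)(6 12 14 11) =[5, 1, 2, 3, 4, 10, 12, 7, 8, 9, 0, 6, 14, 13, 11]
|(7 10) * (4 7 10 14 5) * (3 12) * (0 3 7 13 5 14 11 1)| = |(14)(0 3 12 7 11 1)(4 13 5)| = 6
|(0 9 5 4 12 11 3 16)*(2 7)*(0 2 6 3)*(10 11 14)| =40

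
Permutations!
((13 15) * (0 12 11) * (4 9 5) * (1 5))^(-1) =(0 11 12)(1 9 4 5)(13 15) =[11, 9, 2, 3, 5, 1, 6, 7, 8, 4, 10, 12, 0, 15, 14, 13]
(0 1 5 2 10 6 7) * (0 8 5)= (0 1)(2 10 6 7 8 5)= [1, 0, 10, 3, 4, 2, 7, 8, 5, 9, 6]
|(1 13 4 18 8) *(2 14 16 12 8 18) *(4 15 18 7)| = 11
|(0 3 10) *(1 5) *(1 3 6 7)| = 7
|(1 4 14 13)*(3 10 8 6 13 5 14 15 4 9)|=|(1 9 3 10 8 6 13)(4 15)(5 14)|=14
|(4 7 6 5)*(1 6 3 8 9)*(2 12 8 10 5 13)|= 35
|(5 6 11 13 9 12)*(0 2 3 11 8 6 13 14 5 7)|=|(0 2 3 11 14 5 13 9 12 7)(6 8)|=10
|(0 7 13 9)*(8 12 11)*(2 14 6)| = 12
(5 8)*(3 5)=(3 5 8)=[0, 1, 2, 5, 4, 8, 6, 7, 3]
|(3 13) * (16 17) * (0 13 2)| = |(0 13 3 2)(16 17)| = 4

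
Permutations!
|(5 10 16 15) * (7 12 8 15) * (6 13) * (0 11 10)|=|(0 11 10 16 7 12 8 15 5)(6 13)|=18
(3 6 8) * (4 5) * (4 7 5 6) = (3 4 6 8)(5 7) = [0, 1, 2, 4, 6, 7, 8, 5, 3]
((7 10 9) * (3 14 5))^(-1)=(3 5 14)(7 9 10)=[0, 1, 2, 5, 4, 14, 6, 9, 8, 10, 7, 11, 12, 13, 3]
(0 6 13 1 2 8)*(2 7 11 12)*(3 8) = (0 6 13 1 7 11 12 2 3 8) = [6, 7, 3, 8, 4, 5, 13, 11, 0, 9, 10, 12, 2, 1]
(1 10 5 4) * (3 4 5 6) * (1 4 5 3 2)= (1 10 6 2)(3 5)= [0, 10, 1, 5, 4, 3, 2, 7, 8, 9, 6]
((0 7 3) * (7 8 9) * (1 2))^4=(0 3 7 9 8)=[3, 1, 2, 7, 4, 5, 6, 9, 0, 8]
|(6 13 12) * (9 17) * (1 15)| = 6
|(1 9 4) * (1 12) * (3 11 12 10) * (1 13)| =|(1 9 4 10 3 11 12 13)| =8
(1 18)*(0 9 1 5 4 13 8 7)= (0 9 1 18 5 4 13 8 7)= [9, 18, 2, 3, 13, 4, 6, 0, 7, 1, 10, 11, 12, 8, 14, 15, 16, 17, 5]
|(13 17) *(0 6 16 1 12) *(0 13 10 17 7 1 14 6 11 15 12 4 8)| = |(0 11 15 12 13 7 1 4 8)(6 16 14)(10 17)| = 18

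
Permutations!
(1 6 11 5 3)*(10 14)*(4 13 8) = (1 6 11 5 3)(4 13 8)(10 14) = [0, 6, 2, 1, 13, 3, 11, 7, 4, 9, 14, 5, 12, 8, 10]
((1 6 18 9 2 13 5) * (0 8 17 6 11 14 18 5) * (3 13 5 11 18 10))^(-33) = [6, 9, 1, 8, 4, 18, 10, 7, 11, 5, 0, 3, 12, 17, 13, 15, 16, 14, 2] = (0 6 10)(1 9 5 18 2)(3 8 11)(13 17 14)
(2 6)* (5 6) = (2 5 6) = [0, 1, 5, 3, 4, 6, 2]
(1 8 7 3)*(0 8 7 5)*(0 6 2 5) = [8, 7, 5, 1, 4, 6, 2, 3, 0] = (0 8)(1 7 3)(2 5 6)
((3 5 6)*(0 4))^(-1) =(0 4)(3 6 5) =[4, 1, 2, 6, 0, 3, 5]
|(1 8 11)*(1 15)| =4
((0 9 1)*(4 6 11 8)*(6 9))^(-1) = (0 1 9 4 8 11 6) = [1, 9, 2, 3, 8, 5, 0, 7, 11, 4, 10, 6]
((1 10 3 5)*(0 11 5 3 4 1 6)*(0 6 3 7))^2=(0 5 7 11 3)(1 4 10)=[5, 4, 2, 0, 10, 7, 6, 11, 8, 9, 1, 3]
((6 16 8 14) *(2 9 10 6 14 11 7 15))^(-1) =(2 15 7 11 8 16 6 10 9) =[0, 1, 15, 3, 4, 5, 10, 11, 16, 2, 9, 8, 12, 13, 14, 7, 6]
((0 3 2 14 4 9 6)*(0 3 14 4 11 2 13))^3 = (0 2 6)(3 14 4)(9 13 11) = [2, 1, 6, 14, 3, 5, 0, 7, 8, 13, 10, 9, 12, 11, 4]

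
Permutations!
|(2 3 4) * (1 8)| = 6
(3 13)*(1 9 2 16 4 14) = [0, 9, 16, 13, 14, 5, 6, 7, 8, 2, 10, 11, 12, 3, 1, 15, 4] = (1 9 2 16 4 14)(3 13)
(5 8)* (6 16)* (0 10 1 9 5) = (0 10 1 9 5 8)(6 16) = [10, 9, 2, 3, 4, 8, 16, 7, 0, 5, 1, 11, 12, 13, 14, 15, 6]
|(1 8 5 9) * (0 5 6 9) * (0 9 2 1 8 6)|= |(0 5 9 8)(1 6 2)|= 12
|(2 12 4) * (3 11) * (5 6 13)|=6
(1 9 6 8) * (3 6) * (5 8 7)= (1 9 3 6 7 5 8)= [0, 9, 2, 6, 4, 8, 7, 5, 1, 3]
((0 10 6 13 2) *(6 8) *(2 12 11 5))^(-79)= (0 8 13 11 2 10 6 12 5)= [8, 1, 10, 3, 4, 0, 12, 7, 13, 9, 6, 2, 5, 11]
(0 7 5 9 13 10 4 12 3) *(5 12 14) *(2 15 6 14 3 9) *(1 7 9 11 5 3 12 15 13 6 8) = (0 9 6 14 3)(1 7 15 8)(2 13 10 4 12 11 5) = [9, 7, 13, 0, 12, 2, 14, 15, 1, 6, 4, 5, 11, 10, 3, 8]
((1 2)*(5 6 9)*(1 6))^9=(1 5 9 6 2)=[0, 5, 1, 3, 4, 9, 2, 7, 8, 6]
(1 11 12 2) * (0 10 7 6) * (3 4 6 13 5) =(0 10 7 13 5 3 4 6)(1 11 12 2) =[10, 11, 1, 4, 6, 3, 0, 13, 8, 9, 7, 12, 2, 5]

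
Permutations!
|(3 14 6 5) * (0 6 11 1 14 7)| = |(0 6 5 3 7)(1 14 11)| = 15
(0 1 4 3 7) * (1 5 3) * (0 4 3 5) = (1 3 7 4) = [0, 3, 2, 7, 1, 5, 6, 4]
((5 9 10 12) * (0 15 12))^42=[0, 1, 2, 3, 4, 5, 6, 7, 8, 9, 10, 11, 12, 13, 14, 15]=(15)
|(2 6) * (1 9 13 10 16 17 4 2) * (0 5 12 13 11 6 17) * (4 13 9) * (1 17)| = |(0 5 12 9 11 6 17 13 10 16)(1 4 2)| = 30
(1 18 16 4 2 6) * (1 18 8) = (1 8)(2 6 18 16 4) = [0, 8, 6, 3, 2, 5, 18, 7, 1, 9, 10, 11, 12, 13, 14, 15, 4, 17, 16]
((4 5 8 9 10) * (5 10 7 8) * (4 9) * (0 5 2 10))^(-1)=(0 4 8 7 9 10 2 5)=[4, 1, 5, 3, 8, 0, 6, 9, 7, 10, 2]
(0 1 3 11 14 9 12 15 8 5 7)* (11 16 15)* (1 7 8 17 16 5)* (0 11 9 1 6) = [7, 3, 2, 5, 4, 8, 0, 11, 6, 12, 10, 14, 9, 13, 1, 17, 15, 16] = (0 7 11 14 1 3 5 8 6)(9 12)(15 17 16)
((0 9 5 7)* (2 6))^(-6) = (0 5)(7 9) = [5, 1, 2, 3, 4, 0, 6, 9, 8, 7]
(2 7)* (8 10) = (2 7)(8 10) = [0, 1, 7, 3, 4, 5, 6, 2, 10, 9, 8]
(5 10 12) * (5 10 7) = (5 7)(10 12) = [0, 1, 2, 3, 4, 7, 6, 5, 8, 9, 12, 11, 10]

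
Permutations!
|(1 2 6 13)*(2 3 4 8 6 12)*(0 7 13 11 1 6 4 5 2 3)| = |(0 7 13 6 11 1)(2 12 3 5)(4 8)| = 12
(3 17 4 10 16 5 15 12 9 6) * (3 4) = (3 17)(4 10 16 5 15 12 9 6) = [0, 1, 2, 17, 10, 15, 4, 7, 8, 6, 16, 11, 9, 13, 14, 12, 5, 3]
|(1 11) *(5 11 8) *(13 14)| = 4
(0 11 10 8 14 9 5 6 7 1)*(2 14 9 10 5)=[11, 0, 14, 3, 4, 6, 7, 1, 9, 2, 8, 5, 12, 13, 10]=(0 11 5 6 7 1)(2 14 10 8 9)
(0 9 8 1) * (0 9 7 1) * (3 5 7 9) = (0 9 8)(1 3 5 7) = [9, 3, 2, 5, 4, 7, 6, 1, 0, 8]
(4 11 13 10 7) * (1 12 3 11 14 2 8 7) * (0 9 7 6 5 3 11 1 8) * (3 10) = (0 9 7 4 14 2)(1 12 11 13 3)(5 10 8 6) = [9, 12, 0, 1, 14, 10, 5, 4, 6, 7, 8, 13, 11, 3, 2]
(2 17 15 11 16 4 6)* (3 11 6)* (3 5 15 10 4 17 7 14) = (2 7 14 3 11 16 17 10 4 5 15 6) = [0, 1, 7, 11, 5, 15, 2, 14, 8, 9, 4, 16, 12, 13, 3, 6, 17, 10]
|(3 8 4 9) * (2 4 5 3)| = |(2 4 9)(3 8 5)| = 3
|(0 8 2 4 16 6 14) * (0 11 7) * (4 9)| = |(0 8 2 9 4 16 6 14 11 7)| = 10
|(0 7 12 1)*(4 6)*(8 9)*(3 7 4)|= 14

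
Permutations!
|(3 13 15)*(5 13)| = |(3 5 13 15)| = 4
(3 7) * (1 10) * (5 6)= [0, 10, 2, 7, 4, 6, 5, 3, 8, 9, 1]= (1 10)(3 7)(5 6)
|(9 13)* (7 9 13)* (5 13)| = 2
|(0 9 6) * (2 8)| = |(0 9 6)(2 8)| = 6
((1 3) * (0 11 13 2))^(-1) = [2, 3, 13, 1, 4, 5, 6, 7, 8, 9, 10, 0, 12, 11] = (0 2 13 11)(1 3)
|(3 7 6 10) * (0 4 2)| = |(0 4 2)(3 7 6 10)| = 12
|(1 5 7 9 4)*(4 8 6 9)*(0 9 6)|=12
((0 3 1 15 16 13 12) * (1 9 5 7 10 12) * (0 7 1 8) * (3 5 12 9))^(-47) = (0 1 16 8 5 15 13)(7 10 9 12) = [1, 16, 2, 3, 4, 15, 6, 10, 5, 12, 9, 11, 7, 0, 14, 13, 8]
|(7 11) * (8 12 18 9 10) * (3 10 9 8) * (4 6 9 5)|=|(3 10)(4 6 9 5)(7 11)(8 12 18)|=12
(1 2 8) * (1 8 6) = [0, 2, 6, 3, 4, 5, 1, 7, 8] = (8)(1 2 6)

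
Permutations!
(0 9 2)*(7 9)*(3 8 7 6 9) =[6, 1, 0, 8, 4, 5, 9, 3, 7, 2] =(0 6 9 2)(3 8 7)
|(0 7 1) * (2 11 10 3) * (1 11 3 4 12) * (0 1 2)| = 8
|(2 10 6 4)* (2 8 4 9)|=4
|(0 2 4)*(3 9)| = |(0 2 4)(3 9)| = 6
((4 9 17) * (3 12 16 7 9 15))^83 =[0, 1, 2, 7, 12, 5, 6, 4, 8, 15, 10, 11, 9, 13, 14, 16, 17, 3] =(3 7 4 12 9 15 16 17)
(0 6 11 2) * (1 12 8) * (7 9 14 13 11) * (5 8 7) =(0 6 5 8 1 12 7 9 14 13 11 2) =[6, 12, 0, 3, 4, 8, 5, 9, 1, 14, 10, 2, 7, 11, 13]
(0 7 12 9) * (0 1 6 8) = (0 7 12 9 1 6 8) = [7, 6, 2, 3, 4, 5, 8, 12, 0, 1, 10, 11, 9]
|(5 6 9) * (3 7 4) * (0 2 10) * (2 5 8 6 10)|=3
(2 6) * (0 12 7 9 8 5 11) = (0 12 7 9 8 5 11)(2 6) = [12, 1, 6, 3, 4, 11, 2, 9, 5, 8, 10, 0, 7]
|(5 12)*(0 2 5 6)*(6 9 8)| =|(0 2 5 12 9 8 6)| =7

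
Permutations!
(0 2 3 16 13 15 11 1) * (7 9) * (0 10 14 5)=[2, 10, 3, 16, 4, 0, 6, 9, 8, 7, 14, 1, 12, 15, 5, 11, 13]=(0 2 3 16 13 15 11 1 10 14 5)(7 9)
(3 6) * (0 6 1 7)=(0 6 3 1 7)=[6, 7, 2, 1, 4, 5, 3, 0]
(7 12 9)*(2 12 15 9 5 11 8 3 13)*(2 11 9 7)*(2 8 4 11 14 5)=[0, 1, 12, 13, 11, 9, 6, 15, 3, 8, 10, 4, 2, 14, 5, 7]=(2 12)(3 13 14 5 9 8)(4 11)(7 15)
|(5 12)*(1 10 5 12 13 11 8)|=|(1 10 5 13 11 8)|=6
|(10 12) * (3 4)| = 2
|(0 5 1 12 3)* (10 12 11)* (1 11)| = |(0 5 11 10 12 3)| = 6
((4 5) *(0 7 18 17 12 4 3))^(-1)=(0 3 5 4 12 17 18 7)=[3, 1, 2, 5, 12, 4, 6, 0, 8, 9, 10, 11, 17, 13, 14, 15, 16, 18, 7]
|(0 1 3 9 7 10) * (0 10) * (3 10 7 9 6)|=4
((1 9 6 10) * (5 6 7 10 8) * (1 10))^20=[0, 7, 2, 3, 4, 8, 5, 9, 6, 1, 10]=(10)(1 7 9)(5 8 6)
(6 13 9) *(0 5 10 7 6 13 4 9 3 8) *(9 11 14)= [5, 1, 2, 8, 11, 10, 4, 6, 0, 13, 7, 14, 12, 3, 9]= (0 5 10 7 6 4 11 14 9 13 3 8)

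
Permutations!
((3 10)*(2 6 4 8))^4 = (10) = [0, 1, 2, 3, 4, 5, 6, 7, 8, 9, 10]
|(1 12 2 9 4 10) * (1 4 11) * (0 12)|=6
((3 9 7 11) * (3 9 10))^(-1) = (3 10)(7 9 11) = [0, 1, 2, 10, 4, 5, 6, 9, 8, 11, 3, 7]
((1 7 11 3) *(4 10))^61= (1 7 11 3)(4 10)= [0, 7, 2, 1, 10, 5, 6, 11, 8, 9, 4, 3]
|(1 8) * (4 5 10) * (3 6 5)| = 10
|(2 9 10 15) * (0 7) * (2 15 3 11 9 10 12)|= |(15)(0 7)(2 10 3 11 9 12)|= 6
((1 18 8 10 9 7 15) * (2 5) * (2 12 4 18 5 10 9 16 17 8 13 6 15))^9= (1 5 12 4 18 13 6 15)(2 16 8 7 10 17 9)= [0, 5, 16, 3, 18, 12, 15, 10, 7, 2, 17, 11, 4, 6, 14, 1, 8, 9, 13]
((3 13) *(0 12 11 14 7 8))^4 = (0 7 11)(8 14 12) = [7, 1, 2, 3, 4, 5, 6, 11, 14, 9, 10, 0, 8, 13, 12]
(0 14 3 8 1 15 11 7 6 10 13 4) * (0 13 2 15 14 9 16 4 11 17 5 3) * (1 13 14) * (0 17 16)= (0 9)(2 15 16 4 14 17 5 3 8 13 11 7 6 10)= [9, 1, 15, 8, 14, 3, 10, 6, 13, 0, 2, 7, 12, 11, 17, 16, 4, 5]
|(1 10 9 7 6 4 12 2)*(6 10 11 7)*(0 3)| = |(0 3)(1 11 7 10 9 6 4 12 2)| = 18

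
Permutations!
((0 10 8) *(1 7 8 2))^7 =(0 10 2 1 7 8) =[10, 7, 1, 3, 4, 5, 6, 8, 0, 9, 2]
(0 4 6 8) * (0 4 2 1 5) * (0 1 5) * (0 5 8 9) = (0 2 8 4 6 9)(1 5) = [2, 5, 8, 3, 6, 1, 9, 7, 4, 0]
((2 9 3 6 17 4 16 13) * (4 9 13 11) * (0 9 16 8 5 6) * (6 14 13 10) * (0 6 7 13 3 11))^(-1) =(0 16 17 6 3 14 5 8 4 11 9)(2 13 7 10) =[16, 1, 13, 14, 11, 8, 3, 10, 4, 0, 2, 9, 12, 7, 5, 15, 17, 6]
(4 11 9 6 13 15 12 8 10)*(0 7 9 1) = (0 7 9 6 13 15 12 8 10 4 11 1) = [7, 0, 2, 3, 11, 5, 13, 9, 10, 6, 4, 1, 8, 15, 14, 12]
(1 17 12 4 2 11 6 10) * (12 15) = (1 17 15 12 4 2 11 6 10) = [0, 17, 11, 3, 2, 5, 10, 7, 8, 9, 1, 6, 4, 13, 14, 12, 16, 15]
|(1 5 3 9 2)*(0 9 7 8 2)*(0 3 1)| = |(0 9 3 7 8 2)(1 5)| = 6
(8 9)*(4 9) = (4 9 8) = [0, 1, 2, 3, 9, 5, 6, 7, 4, 8]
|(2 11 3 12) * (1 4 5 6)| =|(1 4 5 6)(2 11 3 12)| =4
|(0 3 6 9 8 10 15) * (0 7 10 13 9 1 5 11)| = |(0 3 6 1 5 11)(7 10 15)(8 13 9)| = 6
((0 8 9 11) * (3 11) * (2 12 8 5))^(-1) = (0 11 3 9 8 12 2 5) = [11, 1, 5, 9, 4, 0, 6, 7, 12, 8, 10, 3, 2]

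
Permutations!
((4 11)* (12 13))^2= (13)= [0, 1, 2, 3, 4, 5, 6, 7, 8, 9, 10, 11, 12, 13]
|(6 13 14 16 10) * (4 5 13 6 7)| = 7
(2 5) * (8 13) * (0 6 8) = (0 6 8 13)(2 5) = [6, 1, 5, 3, 4, 2, 8, 7, 13, 9, 10, 11, 12, 0]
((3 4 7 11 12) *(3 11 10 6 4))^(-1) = (4 6 10 7)(11 12) = [0, 1, 2, 3, 6, 5, 10, 4, 8, 9, 7, 12, 11]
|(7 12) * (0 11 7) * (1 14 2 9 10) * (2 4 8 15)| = |(0 11 7 12)(1 14 4 8 15 2 9 10)| = 8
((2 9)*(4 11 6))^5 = (2 9)(4 6 11) = [0, 1, 9, 3, 6, 5, 11, 7, 8, 2, 10, 4]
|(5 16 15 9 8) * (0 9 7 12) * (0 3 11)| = |(0 9 8 5 16 15 7 12 3 11)| = 10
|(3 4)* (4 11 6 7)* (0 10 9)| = |(0 10 9)(3 11 6 7 4)| = 15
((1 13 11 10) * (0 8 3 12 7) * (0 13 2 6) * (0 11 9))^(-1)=(0 9 13 7 12 3 8)(1 10 11 6 2)=[9, 10, 1, 8, 4, 5, 2, 12, 0, 13, 11, 6, 3, 7]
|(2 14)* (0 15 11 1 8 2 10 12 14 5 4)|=24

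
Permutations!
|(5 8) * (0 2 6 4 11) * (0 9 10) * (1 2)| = 8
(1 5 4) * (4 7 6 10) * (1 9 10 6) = (1 5 7)(4 9 10) = [0, 5, 2, 3, 9, 7, 6, 1, 8, 10, 4]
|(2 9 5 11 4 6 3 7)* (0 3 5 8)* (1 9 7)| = 20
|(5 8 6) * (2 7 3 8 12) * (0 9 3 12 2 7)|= |(0 9 3 8 6 5 2)(7 12)|= 14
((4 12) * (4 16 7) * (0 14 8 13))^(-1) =(0 13 8 14)(4 7 16 12) =[13, 1, 2, 3, 7, 5, 6, 16, 14, 9, 10, 11, 4, 8, 0, 15, 12]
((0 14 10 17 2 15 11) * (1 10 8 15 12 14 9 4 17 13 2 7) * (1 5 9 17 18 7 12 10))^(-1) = (0 11 15 8 14 12 17)(2 13 10)(4 9 5 7 18) = [11, 1, 13, 3, 9, 7, 6, 18, 14, 5, 2, 15, 17, 10, 12, 8, 16, 0, 4]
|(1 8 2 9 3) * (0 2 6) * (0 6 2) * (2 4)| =6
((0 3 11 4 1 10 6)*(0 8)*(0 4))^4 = (0 3 11)(1 4 8 6 10) = [3, 4, 2, 11, 8, 5, 10, 7, 6, 9, 1, 0]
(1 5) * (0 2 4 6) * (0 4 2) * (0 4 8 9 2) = (0 4 6 8 9 2)(1 5) = [4, 5, 0, 3, 6, 1, 8, 7, 9, 2]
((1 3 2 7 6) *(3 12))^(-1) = (1 6 7 2 3 12) = [0, 6, 3, 12, 4, 5, 7, 2, 8, 9, 10, 11, 1]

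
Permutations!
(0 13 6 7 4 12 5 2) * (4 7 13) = (0 4 12 5 2)(6 13) = [4, 1, 0, 3, 12, 2, 13, 7, 8, 9, 10, 11, 5, 6]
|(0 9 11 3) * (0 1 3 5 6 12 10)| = 14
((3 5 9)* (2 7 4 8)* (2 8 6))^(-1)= (2 6 4 7)(3 9 5)= [0, 1, 6, 9, 7, 3, 4, 2, 8, 5]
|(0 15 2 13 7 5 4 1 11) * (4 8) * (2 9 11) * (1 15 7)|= |(0 7 5 8 4 15 9 11)(1 2 13)|= 24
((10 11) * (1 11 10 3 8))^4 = (11) = [0, 1, 2, 3, 4, 5, 6, 7, 8, 9, 10, 11]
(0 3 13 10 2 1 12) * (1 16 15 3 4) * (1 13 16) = (0 4 13 10 2 1 12)(3 16 15) = [4, 12, 1, 16, 13, 5, 6, 7, 8, 9, 2, 11, 0, 10, 14, 3, 15]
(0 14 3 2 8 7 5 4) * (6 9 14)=(0 6 9 14 3 2 8 7 5 4)=[6, 1, 8, 2, 0, 4, 9, 5, 7, 14, 10, 11, 12, 13, 3]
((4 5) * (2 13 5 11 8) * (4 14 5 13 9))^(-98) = (14)(2 4 8 9 11) = [0, 1, 4, 3, 8, 5, 6, 7, 9, 11, 10, 2, 12, 13, 14]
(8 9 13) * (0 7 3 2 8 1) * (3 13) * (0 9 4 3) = [7, 9, 8, 2, 3, 5, 6, 13, 4, 0, 10, 11, 12, 1] = (0 7 13 1 9)(2 8 4 3)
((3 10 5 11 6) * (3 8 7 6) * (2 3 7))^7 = (2 8 6 7 11 5 10 3) = [0, 1, 8, 2, 4, 10, 7, 11, 6, 9, 3, 5]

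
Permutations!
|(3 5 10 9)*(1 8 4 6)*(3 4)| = 8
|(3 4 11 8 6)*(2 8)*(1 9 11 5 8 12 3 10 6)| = 18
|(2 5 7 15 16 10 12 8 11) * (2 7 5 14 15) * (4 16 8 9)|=30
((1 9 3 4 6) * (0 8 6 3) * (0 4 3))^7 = [8, 9, 2, 3, 0, 5, 1, 7, 6, 4] = (0 8 6 1 9 4)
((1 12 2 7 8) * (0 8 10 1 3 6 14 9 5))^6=(0 5 9 14 6 3 8)(1 12 2 7 10)=[5, 12, 7, 8, 4, 9, 3, 10, 0, 14, 1, 11, 2, 13, 6]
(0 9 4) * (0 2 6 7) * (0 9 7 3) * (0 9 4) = [7, 1, 6, 9, 2, 5, 3, 4, 8, 0] = (0 7 4 2 6 3 9)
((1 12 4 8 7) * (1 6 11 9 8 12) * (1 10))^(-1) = [0, 10, 2, 3, 12, 5, 7, 8, 9, 11, 1, 6, 4] = (1 10)(4 12)(6 7 8 9 11)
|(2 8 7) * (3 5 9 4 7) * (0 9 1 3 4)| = 12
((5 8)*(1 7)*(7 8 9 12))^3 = (1 9)(5 7)(8 12) = [0, 9, 2, 3, 4, 7, 6, 5, 12, 1, 10, 11, 8]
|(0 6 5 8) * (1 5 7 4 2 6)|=|(0 1 5 8)(2 6 7 4)|=4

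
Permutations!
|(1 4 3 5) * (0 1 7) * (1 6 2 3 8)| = 6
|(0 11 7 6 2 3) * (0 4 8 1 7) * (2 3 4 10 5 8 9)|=|(0 11)(1 7 6 3 10 5 8)(2 4 9)|=42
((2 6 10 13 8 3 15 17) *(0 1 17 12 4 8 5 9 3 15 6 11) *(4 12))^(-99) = (0 1 17 2 11)(3 13)(5 6)(9 10) = [1, 17, 11, 13, 4, 6, 5, 7, 8, 10, 9, 0, 12, 3, 14, 15, 16, 2]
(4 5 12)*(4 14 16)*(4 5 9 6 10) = (4 9 6 10)(5 12 14 16) = [0, 1, 2, 3, 9, 12, 10, 7, 8, 6, 4, 11, 14, 13, 16, 15, 5]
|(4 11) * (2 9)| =|(2 9)(4 11)| =2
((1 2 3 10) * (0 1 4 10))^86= (10)(0 2)(1 3)= [2, 3, 0, 1, 4, 5, 6, 7, 8, 9, 10]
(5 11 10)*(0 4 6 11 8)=(0 4 6 11 10 5 8)=[4, 1, 2, 3, 6, 8, 11, 7, 0, 9, 5, 10]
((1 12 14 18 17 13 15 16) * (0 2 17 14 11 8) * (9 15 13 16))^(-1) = [8, 16, 0, 3, 4, 5, 6, 7, 11, 15, 10, 12, 1, 13, 18, 9, 17, 2, 14] = (0 8 11 12 1 16 17 2)(9 15)(14 18)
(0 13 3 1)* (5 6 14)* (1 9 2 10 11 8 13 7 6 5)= [7, 0, 10, 9, 4, 5, 14, 6, 13, 2, 11, 8, 12, 3, 1]= (0 7 6 14 1)(2 10 11 8 13 3 9)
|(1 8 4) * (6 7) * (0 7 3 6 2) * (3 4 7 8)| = 4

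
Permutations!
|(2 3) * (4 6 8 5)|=|(2 3)(4 6 8 5)|=4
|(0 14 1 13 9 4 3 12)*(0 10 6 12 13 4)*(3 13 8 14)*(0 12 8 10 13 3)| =21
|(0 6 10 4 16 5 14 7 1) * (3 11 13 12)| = |(0 6 10 4 16 5 14 7 1)(3 11 13 12)| = 36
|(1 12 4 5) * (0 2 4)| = 6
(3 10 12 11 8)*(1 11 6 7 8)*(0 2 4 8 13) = (0 2 4 8 3 10 12 6 7 13)(1 11) = [2, 11, 4, 10, 8, 5, 7, 13, 3, 9, 12, 1, 6, 0]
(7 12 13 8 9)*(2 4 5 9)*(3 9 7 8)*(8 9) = [0, 1, 4, 8, 5, 7, 6, 12, 2, 9, 10, 11, 13, 3] = (2 4 5 7 12 13 3 8)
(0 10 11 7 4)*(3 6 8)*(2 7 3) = (0 10 11 3 6 8 2 7 4) = [10, 1, 7, 6, 0, 5, 8, 4, 2, 9, 11, 3]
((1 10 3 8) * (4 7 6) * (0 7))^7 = (0 4 6 7)(1 8 3 10) = [4, 8, 2, 10, 6, 5, 7, 0, 3, 9, 1]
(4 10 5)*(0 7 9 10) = (0 7 9 10 5 4) = [7, 1, 2, 3, 0, 4, 6, 9, 8, 10, 5]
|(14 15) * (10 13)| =2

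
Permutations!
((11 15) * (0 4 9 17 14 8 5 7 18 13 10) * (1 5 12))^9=(0 7 8 4 18 12 9 13 1 17 10 5 14)(11 15)=[7, 17, 2, 3, 18, 14, 6, 8, 4, 13, 5, 15, 9, 1, 0, 11, 16, 10, 12]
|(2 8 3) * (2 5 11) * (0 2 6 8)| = 10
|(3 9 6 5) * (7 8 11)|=|(3 9 6 5)(7 8 11)|=12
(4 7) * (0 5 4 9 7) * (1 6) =(0 5 4)(1 6)(7 9) =[5, 6, 2, 3, 0, 4, 1, 9, 8, 7]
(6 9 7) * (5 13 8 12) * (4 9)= [0, 1, 2, 3, 9, 13, 4, 6, 12, 7, 10, 11, 5, 8]= (4 9 7 6)(5 13 8 12)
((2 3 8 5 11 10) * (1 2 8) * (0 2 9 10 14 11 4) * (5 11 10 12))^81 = (0 2 3 1 9 12 5 4)(8 11 14 10) = [2, 9, 3, 1, 0, 4, 6, 7, 11, 12, 8, 14, 5, 13, 10]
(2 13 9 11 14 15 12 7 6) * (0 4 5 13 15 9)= [4, 1, 15, 3, 5, 13, 2, 6, 8, 11, 10, 14, 7, 0, 9, 12]= (0 4 5 13)(2 15 12 7 6)(9 11 14)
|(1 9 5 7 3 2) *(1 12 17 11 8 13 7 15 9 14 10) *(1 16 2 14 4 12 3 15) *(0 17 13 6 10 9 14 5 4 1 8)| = |(0 17 11)(2 3 5 8 6 10 16)(4 12 13 7 15 14 9)| = 21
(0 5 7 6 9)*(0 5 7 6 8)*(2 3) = [7, 1, 3, 2, 4, 6, 9, 8, 0, 5] = (0 7 8)(2 3)(5 6 9)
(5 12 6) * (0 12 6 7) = (0 12 7)(5 6) = [12, 1, 2, 3, 4, 6, 5, 0, 8, 9, 10, 11, 7]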